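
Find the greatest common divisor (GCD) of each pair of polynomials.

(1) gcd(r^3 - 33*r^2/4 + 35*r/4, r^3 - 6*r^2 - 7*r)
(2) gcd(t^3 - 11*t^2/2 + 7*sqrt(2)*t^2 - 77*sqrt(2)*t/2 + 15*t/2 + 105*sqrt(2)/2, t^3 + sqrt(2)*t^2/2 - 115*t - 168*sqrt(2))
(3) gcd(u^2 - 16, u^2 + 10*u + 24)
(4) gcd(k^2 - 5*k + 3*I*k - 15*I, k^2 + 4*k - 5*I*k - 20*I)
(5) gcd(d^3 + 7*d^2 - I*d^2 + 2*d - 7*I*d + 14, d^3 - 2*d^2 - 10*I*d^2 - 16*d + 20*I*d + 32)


(1) = r^2 - 7*r
(2) = t + 7*sqrt(2)
(3) = u + 4
(4) = gcd((k - 5)*(k + 3*I), (k + 4)*(k - 5*I)) = 1
(5) = gcd((d + 7)*(d - 2*I)*(d + I), (d - 2)*(d - 8*I)*(d - 2*I)) = d - 2*I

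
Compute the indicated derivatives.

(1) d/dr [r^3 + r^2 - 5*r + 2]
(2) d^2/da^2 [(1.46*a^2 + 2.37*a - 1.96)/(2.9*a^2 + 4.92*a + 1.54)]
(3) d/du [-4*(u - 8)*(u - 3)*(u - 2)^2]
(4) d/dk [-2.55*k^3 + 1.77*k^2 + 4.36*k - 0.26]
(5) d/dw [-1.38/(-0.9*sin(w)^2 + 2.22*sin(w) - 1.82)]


(1) = 3*r^2 + 2*r - 5
(2) = (-1.79916*a^3 - 138.02376*a^2 - 231.2982*a - 106.371328)/(24.389*a^6 + 124.1316*a^5 + 249.44988*a^4 + 250.931808*a^3 + 132.466488*a^2 + 35.004816*a + 3.652264)
(3) = -16*u^3 + 180*u^2 - 576*u + 560
(4) = -7.65*k^2 + 3.54*k + 4.36
(5) = (3.0636 - 2.484*sin(w))*cos(w)/(0.9*sin(w)^2 - 2.22*sin(w) + 1.82)^2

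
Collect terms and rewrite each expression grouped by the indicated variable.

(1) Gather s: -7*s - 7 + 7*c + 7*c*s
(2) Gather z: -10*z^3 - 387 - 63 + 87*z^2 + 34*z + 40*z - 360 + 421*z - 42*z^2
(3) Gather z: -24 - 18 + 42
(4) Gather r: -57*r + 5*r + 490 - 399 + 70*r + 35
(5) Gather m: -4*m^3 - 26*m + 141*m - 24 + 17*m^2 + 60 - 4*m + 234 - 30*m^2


(1) = 7*c + s*(7*c - 7) - 7
(2) = -10*z^3 + 45*z^2 + 495*z - 810
(3) = 0
(4) = 18*r + 126
(5) = -4*m^3 - 13*m^2 + 111*m + 270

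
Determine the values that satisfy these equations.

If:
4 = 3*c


Then:
c = 4/3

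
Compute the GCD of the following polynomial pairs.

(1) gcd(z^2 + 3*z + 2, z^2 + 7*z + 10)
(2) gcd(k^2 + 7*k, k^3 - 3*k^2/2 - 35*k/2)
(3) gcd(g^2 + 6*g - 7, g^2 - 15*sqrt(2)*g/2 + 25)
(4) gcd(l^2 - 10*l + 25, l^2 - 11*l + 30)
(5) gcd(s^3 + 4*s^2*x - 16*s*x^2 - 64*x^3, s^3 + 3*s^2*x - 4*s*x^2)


(1) = z + 2
(2) = k
(3) = 1
(4) = l - 5
(5) = gcd((s - 4*x)*(s + 4*x)^2, s*(s - x)*(s + 4*x)) = s + 4*x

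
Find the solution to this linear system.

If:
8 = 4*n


Then:
n = 2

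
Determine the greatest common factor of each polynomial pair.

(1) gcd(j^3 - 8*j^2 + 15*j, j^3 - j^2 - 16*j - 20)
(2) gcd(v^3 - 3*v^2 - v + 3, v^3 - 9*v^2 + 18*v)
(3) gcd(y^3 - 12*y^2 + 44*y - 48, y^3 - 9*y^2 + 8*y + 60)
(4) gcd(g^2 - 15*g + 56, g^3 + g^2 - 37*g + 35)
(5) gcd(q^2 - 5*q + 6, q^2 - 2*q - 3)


(1) = j - 5
(2) = gcd((v - 3)*(v - 1)*(v + 1), v*(v - 6)*(v - 3)) = v - 3
(3) = y - 6
(4) = 1
(5) = q - 3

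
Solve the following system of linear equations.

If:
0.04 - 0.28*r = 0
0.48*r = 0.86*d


Then:
d = 0.08
r = 0.14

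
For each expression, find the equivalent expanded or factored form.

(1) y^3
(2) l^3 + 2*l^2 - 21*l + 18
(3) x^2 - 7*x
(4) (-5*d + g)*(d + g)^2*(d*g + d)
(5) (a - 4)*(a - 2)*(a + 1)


(1) = y^3
(2) = (l - 3)*(l - 1)*(l + 6)
(3) = x*(x - 7)
(4) = -5*d^4*g - 5*d^4 - 9*d^3*g^2 - 9*d^3*g - 3*d^2*g^3 - 3*d^2*g^2 + d*g^4 + d*g^3
(5) = a^3 - 5*a^2 + 2*a + 8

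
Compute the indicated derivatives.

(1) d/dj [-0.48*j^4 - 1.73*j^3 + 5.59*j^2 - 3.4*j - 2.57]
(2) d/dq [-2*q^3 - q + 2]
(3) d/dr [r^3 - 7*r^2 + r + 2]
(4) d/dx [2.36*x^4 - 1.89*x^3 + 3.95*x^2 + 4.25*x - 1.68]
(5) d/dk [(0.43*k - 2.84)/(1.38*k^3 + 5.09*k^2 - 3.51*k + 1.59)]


(1) = -1.92*j^3 - 5.19*j^2 + 11.18*j - 3.4
(2) = -6*q^2 - 1
(3) = 3*r^2 - 14*r + 1
(4) = 9.44*x^3 - 5.67*x^2 + 7.9*x + 4.25
(5) = (-1.1868*k^3 + 9.5689*k^2 + 28.9112*k - 9.2847)/(1.9044*k^6 + 14.0484*k^5 + 16.2205*k^4 - 31.3434*k^3 + 28.5063*k^2 - 11.1618*k + 2.5281)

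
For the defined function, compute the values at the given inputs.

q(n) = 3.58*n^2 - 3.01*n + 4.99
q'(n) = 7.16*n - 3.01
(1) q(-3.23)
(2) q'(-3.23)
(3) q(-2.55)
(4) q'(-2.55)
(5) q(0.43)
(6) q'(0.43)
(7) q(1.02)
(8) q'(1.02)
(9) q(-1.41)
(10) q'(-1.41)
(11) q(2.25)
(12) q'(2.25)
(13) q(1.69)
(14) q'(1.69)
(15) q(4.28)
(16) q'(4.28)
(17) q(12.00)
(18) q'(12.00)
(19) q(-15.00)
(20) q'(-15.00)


(1) = 52.06
(2) = -26.14
(3) = 35.94
(4) = -21.27
(5) = 4.36
(6) = 0.07
(7) = 5.64
(8) = 4.29
(9) = 16.35
(10) = -13.11
(11) = 16.34
(12) = 13.10
(13) = 10.13
(14) = 9.09
(15) = 57.69
(16) = 27.63
(17) = 484.39
(18) = 82.91
(19) = 855.64
(20) = -110.41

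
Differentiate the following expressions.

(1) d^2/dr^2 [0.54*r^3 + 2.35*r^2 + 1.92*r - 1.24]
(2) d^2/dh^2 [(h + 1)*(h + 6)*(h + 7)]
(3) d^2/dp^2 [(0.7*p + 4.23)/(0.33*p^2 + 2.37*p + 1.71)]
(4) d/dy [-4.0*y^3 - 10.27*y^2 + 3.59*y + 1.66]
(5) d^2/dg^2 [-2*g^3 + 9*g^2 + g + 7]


(1) = 3.24*r + 4.7
(2) = 6*h + 28
(3) = ((0.66*p + 2.37)*(0.7*p + 4.23)*(1.32*p + 4.74) - (1.386*p + 6.1098)*(0.33*p^2 + 2.37*p + 1.71))/(0.33*p^2 + 2.37*p + 1.71)^3
(4) = -12.0*y^2 - 20.54*y + 3.59
(5) = 18 - 12*g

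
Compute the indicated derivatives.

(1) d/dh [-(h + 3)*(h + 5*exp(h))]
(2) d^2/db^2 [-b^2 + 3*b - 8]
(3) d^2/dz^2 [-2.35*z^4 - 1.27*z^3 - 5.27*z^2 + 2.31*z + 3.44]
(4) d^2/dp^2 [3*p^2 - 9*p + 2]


(1) = -h - (h + 3)*(5*exp(h) + 1) - 5*exp(h)
(2) = -2
(3) = -28.2*z^2 - 7.62*z - 10.54
(4) = 6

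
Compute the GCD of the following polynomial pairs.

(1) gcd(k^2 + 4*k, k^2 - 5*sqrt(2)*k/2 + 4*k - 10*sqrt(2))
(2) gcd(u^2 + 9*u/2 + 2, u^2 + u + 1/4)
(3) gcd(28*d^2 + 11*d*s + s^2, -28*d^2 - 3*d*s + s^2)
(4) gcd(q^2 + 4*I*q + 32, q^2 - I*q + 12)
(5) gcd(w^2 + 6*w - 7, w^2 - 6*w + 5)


(1) = k + 4
(2) = u + 1/2
(3) = gcd((4*d + s)*(7*d + s), (-7*d + s)*(4*d + s)) = 4*d + s
(4) = gcd((q - 4*I)*(q + 8*I), (q - 4*I)*(q + 3*I)) = q - 4*I
(5) = w - 1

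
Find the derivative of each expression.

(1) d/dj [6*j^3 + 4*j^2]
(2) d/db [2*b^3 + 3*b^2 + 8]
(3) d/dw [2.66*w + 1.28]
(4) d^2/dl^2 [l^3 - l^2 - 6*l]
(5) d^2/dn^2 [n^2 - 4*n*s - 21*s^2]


(1) = 2*j*(9*j + 4)
(2) = 6*b*(b + 1)
(3) = 2.66000000000000
(4) = 6*l - 2
(5) = 2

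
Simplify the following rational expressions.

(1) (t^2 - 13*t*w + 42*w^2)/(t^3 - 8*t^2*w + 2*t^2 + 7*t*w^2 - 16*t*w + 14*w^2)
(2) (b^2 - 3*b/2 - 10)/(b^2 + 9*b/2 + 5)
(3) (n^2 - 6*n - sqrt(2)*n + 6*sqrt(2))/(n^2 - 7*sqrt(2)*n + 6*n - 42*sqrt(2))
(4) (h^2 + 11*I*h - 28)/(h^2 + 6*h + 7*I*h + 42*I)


(1) = (t - 6*w)/(t^2 - t*w + 2*t - 2*w)
(2) = (b - 4)/(b + 2)
(3) = (n^2 + n*(-6 - sqrt(2)) + 6*sqrt(2))/(n^2 + n*(6 - 7*sqrt(2)) - 42*sqrt(2))
(4) = (h + 4*I)/(h + 6)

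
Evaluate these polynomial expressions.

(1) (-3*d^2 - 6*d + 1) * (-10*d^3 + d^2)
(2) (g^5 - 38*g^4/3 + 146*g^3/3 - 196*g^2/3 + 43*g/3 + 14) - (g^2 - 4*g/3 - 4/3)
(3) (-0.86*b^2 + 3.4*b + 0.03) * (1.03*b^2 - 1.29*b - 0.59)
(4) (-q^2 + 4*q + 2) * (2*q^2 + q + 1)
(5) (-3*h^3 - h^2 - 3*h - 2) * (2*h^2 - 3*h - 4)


(1) = 30*d^5 + 57*d^4 - 16*d^3 + d^2
(2) = g^5 - 38*g^4/3 + 146*g^3/3 - 199*g^2/3 + 47*g/3 + 46/3
(3) = -0.8858*b^4 + 4.6114*b^3 - 3.8477*b^2 - 2.0447*b - 0.0177
(4) = -2*q^4 + 7*q^3 + 7*q^2 + 6*q + 2
(5) = -6*h^5 + 7*h^4 + 9*h^3 + 9*h^2 + 18*h + 8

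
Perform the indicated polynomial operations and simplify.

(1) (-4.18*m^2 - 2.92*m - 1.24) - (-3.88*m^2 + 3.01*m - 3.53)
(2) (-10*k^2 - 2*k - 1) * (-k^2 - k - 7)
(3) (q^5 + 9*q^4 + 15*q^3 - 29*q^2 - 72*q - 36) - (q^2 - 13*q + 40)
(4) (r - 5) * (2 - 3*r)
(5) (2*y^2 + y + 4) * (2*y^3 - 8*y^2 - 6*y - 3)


(1) = -0.3*m^2 - 5.93*m + 2.29
(2) = 10*k^4 + 12*k^3 + 73*k^2 + 15*k + 7
(3) = q^5 + 9*q^4 + 15*q^3 - 30*q^2 - 59*q - 76
(4) = -3*r^2 + 17*r - 10
(5) = 4*y^5 - 14*y^4 - 12*y^3 - 44*y^2 - 27*y - 12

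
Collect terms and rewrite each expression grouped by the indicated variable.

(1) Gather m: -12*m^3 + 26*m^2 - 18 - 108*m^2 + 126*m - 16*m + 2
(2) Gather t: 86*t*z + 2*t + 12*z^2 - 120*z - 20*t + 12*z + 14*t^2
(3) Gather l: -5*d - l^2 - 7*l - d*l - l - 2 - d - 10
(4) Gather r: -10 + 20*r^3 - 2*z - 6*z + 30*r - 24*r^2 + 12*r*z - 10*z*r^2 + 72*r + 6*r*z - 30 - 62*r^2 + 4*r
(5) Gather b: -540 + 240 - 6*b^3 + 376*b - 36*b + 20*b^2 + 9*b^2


(1) = -12*m^3 - 82*m^2 + 110*m - 16
(2) = 14*t^2 + t*(86*z - 18) + 12*z^2 - 108*z
(3) = -6*d - l^2 + l*(-d - 8) - 12
(4) = 20*r^3 + r^2*(-10*z - 86) + r*(18*z + 106) - 8*z - 40
(5) = -6*b^3 + 29*b^2 + 340*b - 300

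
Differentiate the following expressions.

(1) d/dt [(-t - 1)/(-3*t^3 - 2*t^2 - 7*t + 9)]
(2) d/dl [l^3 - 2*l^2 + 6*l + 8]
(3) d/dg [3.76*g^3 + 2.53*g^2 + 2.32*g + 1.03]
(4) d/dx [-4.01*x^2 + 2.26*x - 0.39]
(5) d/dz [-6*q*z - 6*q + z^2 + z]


(1) = (3*t^3 + 2*t^2 + 7*t - (t + 1)*(9*t^2 + 4*t + 7) - 9)/(3*t^3 + 2*t^2 + 7*t - 9)^2
(2) = 3*l^2 - 4*l + 6
(3) = 11.28*g^2 + 5.06*g + 2.32
(4) = 2.26 - 8.02*x
(5) = -6*q + 2*z + 1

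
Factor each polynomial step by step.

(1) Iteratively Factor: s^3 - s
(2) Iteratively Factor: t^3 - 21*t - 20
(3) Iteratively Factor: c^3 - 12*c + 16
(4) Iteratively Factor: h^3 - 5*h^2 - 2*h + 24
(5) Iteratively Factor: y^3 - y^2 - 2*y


(1) = (s + 1)*(s^2 - s) = s*(s + 1)*(s - 1)
(2) = (t - 5)*(t^2 + 5*t + 4) = (t - 5)*(t + 4)*(t + 1)
(3) = (c + 4)*(c^2 - 4*c + 4) = (c - 2)*(c + 4)*(c - 2)
(4) = (h + 2)*(h^2 - 7*h + 12) = (h - 3)*(h + 2)*(h - 4)
(5) = (y)*(y^2 - y - 2) = y*(y - 2)*(y + 1)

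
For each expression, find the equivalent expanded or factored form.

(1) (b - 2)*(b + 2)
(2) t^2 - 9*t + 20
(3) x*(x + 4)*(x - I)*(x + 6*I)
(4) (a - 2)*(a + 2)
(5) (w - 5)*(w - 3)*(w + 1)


(1) = b^2 - 4
(2) = (t - 5)*(t - 4)
(3) = x^4 + 4*x^3 + 5*I*x^3 + 6*x^2 + 20*I*x^2 + 24*x
(4) = a^2 - 4
(5) = w^3 - 7*w^2 + 7*w + 15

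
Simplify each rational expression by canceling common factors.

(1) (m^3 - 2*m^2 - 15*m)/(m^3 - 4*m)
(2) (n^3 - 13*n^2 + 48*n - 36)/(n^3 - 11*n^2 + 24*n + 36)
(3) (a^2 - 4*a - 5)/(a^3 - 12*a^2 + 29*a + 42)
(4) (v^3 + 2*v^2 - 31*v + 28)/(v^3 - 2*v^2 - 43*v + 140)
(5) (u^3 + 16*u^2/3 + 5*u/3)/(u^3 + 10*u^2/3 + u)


(1) = (m^2 - 2*m - 15)/(m^2 - 4)
(2) = (n - 1)/(n + 1)
(3) = (a - 5)/(a^2 - 13*a + 42)
(4) = (v - 1)/(v - 5)
(5) = (u + 5)/(u + 3)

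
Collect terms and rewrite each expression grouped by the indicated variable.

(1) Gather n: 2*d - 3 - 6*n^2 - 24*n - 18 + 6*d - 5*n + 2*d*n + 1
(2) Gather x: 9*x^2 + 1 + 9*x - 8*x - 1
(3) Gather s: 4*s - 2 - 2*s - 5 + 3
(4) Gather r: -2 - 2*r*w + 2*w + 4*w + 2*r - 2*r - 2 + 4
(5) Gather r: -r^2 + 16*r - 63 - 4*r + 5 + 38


(1) = 8*d - 6*n^2 + n*(2*d - 29) - 20
(2) = 9*x^2 + x
(3) = 2*s - 4
(4) = -2*r*w + 6*w
(5) = -r^2 + 12*r - 20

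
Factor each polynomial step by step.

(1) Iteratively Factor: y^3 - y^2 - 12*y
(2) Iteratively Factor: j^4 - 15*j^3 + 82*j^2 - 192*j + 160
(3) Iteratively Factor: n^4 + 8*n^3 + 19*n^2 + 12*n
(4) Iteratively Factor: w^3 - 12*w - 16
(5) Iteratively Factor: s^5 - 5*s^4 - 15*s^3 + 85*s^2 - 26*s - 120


(1) = (y - 4)*(y^2 + 3*y) = y*(y - 4)*(y + 3)
(2) = (j - 4)*(j^3 - 11*j^2 + 38*j - 40) = (j - 4)*(j - 2)*(j^2 - 9*j + 20) = (j - 5)*(j - 4)*(j - 2)*(j - 4)
(3) = (n + 1)*(n^3 + 7*n^2 + 12*n) = (n + 1)*(n + 3)*(n^2 + 4*n) = (n + 1)*(n + 3)*(n + 4)*(n)
(4) = (w - 4)*(w^2 + 4*w + 4) = (w - 4)*(w + 2)*(w + 2)
(5) = (s + 1)*(s^4 - 6*s^3 - 9*s^2 + 94*s - 120) = (s - 2)*(s + 1)*(s^3 - 4*s^2 - 17*s + 60) = (s - 3)*(s - 2)*(s + 1)*(s^2 - s - 20) = (s - 5)*(s - 3)*(s - 2)*(s + 1)*(s + 4)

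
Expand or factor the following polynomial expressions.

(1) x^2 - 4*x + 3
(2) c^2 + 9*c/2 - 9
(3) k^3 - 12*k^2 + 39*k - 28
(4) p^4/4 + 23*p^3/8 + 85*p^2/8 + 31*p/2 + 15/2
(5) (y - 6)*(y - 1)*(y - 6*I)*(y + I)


(1) = (x - 3)*(x - 1)
(2) = (c - 3/2)*(c + 6)
(3) = (k - 7)*(k - 4)*(k - 1)
(4) = (p/2 + 1/2)*(p/2 + 1)*(p + 5/2)*(p + 6)
(5) = y^4 - 7*y^3 - 5*I*y^3 + 12*y^2 + 35*I*y^2 - 42*y - 30*I*y + 36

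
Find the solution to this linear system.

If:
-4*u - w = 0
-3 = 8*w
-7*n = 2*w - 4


Then:
n = 19/28
u = 3/32
w = -3/8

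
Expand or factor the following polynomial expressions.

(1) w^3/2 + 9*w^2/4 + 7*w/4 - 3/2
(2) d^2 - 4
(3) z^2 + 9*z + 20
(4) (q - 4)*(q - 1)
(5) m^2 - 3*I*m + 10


(1) = (w/2 + 1)*(w - 1/2)*(w + 3)
(2) = (d - 2)*(d + 2)
(3) = (z + 4)*(z + 5)
(4) = q^2 - 5*q + 4
(5) = (m - 5*I)*(m + 2*I)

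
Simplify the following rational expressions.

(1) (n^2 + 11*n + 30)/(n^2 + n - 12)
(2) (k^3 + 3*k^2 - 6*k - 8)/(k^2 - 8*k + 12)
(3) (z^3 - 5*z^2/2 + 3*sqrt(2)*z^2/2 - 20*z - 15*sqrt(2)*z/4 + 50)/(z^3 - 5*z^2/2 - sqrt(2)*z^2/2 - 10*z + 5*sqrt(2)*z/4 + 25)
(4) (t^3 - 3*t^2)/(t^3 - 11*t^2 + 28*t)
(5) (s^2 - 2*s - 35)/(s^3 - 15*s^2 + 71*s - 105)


(1) = (n^2 + 11*n + 30)/(n^2 + n - 12)
(2) = (k^2 + 5*k + 4)/(k - 6)
(3) = (16*z + 64*sqrt(2))/(16*z + 32*sqrt(2))
(4) = (t^2 - 3*t)/(t^2 - 11*t + 28)
(5) = (s + 5)/(s^2 - 8*s + 15)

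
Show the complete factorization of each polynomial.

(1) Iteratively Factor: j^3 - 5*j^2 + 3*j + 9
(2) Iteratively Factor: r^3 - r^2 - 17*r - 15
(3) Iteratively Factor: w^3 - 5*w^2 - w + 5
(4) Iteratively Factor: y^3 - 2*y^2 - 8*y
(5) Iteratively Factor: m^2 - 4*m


(1) = (j + 1)*(j^2 - 6*j + 9) = (j - 3)*(j + 1)*(j - 3)
(2) = (r + 3)*(r^2 - 4*r - 5) = (r + 1)*(r + 3)*(r - 5)
(3) = (w - 1)*(w^2 - 4*w - 5) = (w - 1)*(w + 1)*(w - 5)
(4) = (y + 2)*(y^2 - 4*y) = y*(y + 2)*(y - 4)
(5) = (m)*(m - 4)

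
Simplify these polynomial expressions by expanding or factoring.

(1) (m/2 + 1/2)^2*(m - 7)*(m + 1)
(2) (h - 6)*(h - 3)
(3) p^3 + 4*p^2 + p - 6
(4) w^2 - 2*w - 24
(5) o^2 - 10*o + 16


(1) = m^4/4 - m^3 - 9*m^2/2 - 5*m - 7/4
(2) = h^2 - 9*h + 18
(3) = (p - 1)*(p + 2)*(p + 3)
(4) = (w - 6)*(w + 4)
(5) = (o - 8)*(o - 2)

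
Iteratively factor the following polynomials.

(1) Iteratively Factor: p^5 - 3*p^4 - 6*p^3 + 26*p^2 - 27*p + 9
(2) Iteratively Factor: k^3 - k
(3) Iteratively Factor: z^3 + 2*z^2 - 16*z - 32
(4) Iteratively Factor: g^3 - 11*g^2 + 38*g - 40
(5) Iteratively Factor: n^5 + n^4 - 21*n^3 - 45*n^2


(1) = (p - 1)*(p^4 - 2*p^3 - 8*p^2 + 18*p - 9) = (p - 1)*(p + 3)*(p^3 - 5*p^2 + 7*p - 3) = (p - 1)^2*(p + 3)*(p^2 - 4*p + 3) = (p - 3)*(p - 1)^2*(p + 3)*(p - 1)
(2) = (k - 1)*(k^2 + k) = k*(k - 1)*(k + 1)
(3) = (z + 4)*(z^2 - 2*z - 8) = (z + 2)*(z + 4)*(z - 4)
(4) = (g - 4)*(g^2 - 7*g + 10) = (g - 5)*(g - 4)*(g - 2)
(5) = (n + 3)*(n^4 - 2*n^3 - 15*n^2) = n*(n + 3)*(n^3 - 2*n^2 - 15*n) = n*(n + 3)^2*(n^2 - 5*n) = n*(n - 5)*(n + 3)^2*(n)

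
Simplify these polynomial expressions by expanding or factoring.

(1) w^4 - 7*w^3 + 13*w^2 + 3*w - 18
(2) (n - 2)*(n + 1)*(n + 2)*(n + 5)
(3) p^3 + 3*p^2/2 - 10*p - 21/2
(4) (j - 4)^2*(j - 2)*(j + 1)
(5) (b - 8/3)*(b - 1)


(1) = (w - 3)^2*(w - 2)*(w + 1)
(2) = n^4 + 6*n^3 + n^2 - 24*n - 20
(3) = (p - 3)*(p + 1)*(p + 7/2)
(4) = j^4 - 9*j^3 + 22*j^2 - 32
(5) = b^2 - 11*b/3 + 8/3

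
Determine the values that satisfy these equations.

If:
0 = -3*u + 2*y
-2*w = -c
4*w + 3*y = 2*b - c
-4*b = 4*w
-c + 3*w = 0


Then:
b = 0
c = 0
u = 0
w = 0
y = 0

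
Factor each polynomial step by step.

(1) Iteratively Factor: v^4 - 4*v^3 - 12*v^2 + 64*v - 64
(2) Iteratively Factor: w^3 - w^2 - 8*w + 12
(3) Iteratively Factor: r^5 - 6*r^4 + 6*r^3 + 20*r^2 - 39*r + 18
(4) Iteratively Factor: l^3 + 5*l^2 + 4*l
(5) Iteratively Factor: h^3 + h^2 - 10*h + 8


(1) = (v - 4)*(v^3 - 12*v + 16) = (v - 4)*(v - 2)*(v^2 + 2*v - 8) = (v - 4)*(v - 2)*(v + 4)*(v - 2)
(2) = (w - 2)*(w^2 + w - 6) = (w - 2)*(w + 3)*(w - 2)
(3) = (r - 1)*(r^4 - 5*r^3 + r^2 + 21*r - 18) = (r - 3)*(r - 1)*(r^3 - 2*r^2 - 5*r + 6) = (r - 3)*(r - 1)*(r + 2)*(r^2 - 4*r + 3) = (r - 3)*(r - 1)^2*(r + 2)*(r - 3)
(4) = (l)*(l^2 + 5*l + 4) = l*(l + 4)*(l + 1)
(5) = (h - 2)*(h^2 + 3*h - 4) = (h - 2)*(h + 4)*(h - 1)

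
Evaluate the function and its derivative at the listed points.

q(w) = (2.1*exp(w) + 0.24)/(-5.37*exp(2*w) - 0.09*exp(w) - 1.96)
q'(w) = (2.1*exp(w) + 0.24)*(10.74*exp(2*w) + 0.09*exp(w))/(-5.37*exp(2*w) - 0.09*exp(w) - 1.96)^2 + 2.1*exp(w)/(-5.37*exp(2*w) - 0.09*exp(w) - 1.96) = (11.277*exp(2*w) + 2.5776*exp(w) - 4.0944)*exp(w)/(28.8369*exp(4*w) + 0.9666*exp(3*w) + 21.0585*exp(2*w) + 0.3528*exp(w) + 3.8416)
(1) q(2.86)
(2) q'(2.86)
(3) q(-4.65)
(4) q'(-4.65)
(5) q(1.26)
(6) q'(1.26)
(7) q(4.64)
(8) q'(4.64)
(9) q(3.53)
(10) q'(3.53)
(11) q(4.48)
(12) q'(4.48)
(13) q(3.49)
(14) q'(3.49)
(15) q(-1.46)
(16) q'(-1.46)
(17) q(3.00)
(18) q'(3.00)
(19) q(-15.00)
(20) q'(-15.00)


(1) = -0.02
(2) = 0.02
(3) = -0.13
(4) = -0.01
(5) = -0.11
(6) = 0.11
(7) = -0.00
(8) = 0.00
(9) = -0.01
(10) = 0.01
(11) = -0.00
(12) = 0.00
(13) = -0.01
(14) = 0.01
(15) = -0.32
(16) = -0.13
(17) = -0.02
(18) = 0.02
(19) = -0.12
(20) = -0.00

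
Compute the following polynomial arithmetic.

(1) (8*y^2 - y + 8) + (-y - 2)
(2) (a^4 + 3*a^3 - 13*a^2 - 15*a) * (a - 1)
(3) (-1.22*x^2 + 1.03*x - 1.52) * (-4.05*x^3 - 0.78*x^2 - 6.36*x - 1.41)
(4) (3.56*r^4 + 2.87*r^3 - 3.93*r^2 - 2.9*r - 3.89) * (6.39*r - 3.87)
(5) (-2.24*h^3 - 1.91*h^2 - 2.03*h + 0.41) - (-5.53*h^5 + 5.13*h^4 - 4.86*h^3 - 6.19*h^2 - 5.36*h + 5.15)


(1) = 8*y^2 - 2*y + 6
(2) = a^5 + 2*a^4 - 16*a^3 - 2*a^2 + 15*a
(3) = 4.941*x^5 - 3.2199*x^4 + 13.1118*x^3 - 3.645*x^2 + 8.2149*x + 2.1432
(4) = 22.7484*r^5 + 4.5621*r^4 - 36.2196*r^3 - 3.3219*r^2 - 13.6341*r + 15.0543
(5) = 5.53*h^5 - 5.13*h^4 + 2.62*h^3 + 4.28*h^2 + 3.33*h - 4.74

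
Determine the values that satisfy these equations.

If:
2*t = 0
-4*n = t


Then:
n = 0
t = 0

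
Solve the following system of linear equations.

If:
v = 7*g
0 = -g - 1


Then:
g = -1
v = -7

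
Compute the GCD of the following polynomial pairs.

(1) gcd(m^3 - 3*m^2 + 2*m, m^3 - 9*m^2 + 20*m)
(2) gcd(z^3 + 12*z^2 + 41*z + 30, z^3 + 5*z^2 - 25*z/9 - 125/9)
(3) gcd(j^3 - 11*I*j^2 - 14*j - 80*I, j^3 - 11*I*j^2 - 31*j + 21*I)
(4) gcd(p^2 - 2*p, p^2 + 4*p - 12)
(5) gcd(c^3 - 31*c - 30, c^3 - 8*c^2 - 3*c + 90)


(1) = gcd(m*(m - 2)*(m - 1), m*(m - 5)*(m - 4)) = m
(2) = gcd((z + 1)*(z + 5)*(z + 6), (z - 5/3)*(z + 5/3)*(z + 5)) = z + 5
(3) = 1
(4) = gcd(p*(p - 2), (p - 2)*(p + 6)) = p - 2
(5) = gcd((c - 6)*(c + 1)*(c + 5), (c - 6)*(c - 5)*(c + 3)) = c - 6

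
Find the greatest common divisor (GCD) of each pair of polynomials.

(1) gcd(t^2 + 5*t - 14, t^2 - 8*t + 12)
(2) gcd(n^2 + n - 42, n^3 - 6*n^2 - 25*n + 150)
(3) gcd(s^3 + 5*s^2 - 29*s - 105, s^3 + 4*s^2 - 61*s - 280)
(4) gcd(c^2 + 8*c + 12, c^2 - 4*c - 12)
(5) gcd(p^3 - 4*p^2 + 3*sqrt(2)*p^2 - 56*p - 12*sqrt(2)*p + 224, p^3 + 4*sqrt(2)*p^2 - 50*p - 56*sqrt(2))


(1) = t - 2
(2) = gcd((n - 6)*(n + 7), (n - 6)*(n - 5)*(n + 5)) = n - 6
(3) = s + 7
(4) = gcd((c + 2)*(c + 6), (c - 6)*(c + 2)) = c + 2
(5) = p^2 + 3*sqrt(2)*p - 56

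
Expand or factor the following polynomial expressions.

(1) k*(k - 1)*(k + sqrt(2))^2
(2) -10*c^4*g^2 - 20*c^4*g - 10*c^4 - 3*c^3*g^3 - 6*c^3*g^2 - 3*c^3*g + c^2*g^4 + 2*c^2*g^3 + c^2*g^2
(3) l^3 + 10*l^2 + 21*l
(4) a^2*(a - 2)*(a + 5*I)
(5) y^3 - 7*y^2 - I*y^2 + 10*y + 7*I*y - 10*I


(1) = k^4 - k^3 + 2*sqrt(2)*k^3 - 2*sqrt(2)*k^2 + 2*k^2 - 2*k
(2) = (-5*c + g)*(2*c + g)*(c*g + c)^2
(3) = l*(l + 3)*(l + 7)
(4) = a^4 - 2*a^3 + 5*I*a^3 - 10*I*a^2
(5) = (y - 5)*(y - 2)*(y - I)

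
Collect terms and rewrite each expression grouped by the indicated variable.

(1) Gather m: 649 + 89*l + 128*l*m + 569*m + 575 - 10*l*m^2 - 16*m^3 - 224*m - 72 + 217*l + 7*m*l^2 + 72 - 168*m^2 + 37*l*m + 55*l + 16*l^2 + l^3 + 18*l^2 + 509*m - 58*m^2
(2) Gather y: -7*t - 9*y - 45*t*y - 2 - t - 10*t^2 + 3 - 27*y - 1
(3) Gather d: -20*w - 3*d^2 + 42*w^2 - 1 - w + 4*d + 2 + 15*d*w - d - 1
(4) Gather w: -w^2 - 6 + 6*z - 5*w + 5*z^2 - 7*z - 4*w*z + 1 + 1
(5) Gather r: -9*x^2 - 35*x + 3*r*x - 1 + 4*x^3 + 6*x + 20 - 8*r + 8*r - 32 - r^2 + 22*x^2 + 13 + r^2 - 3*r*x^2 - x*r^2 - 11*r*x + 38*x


(1) = l^3 + 34*l^2 + 361*l - 16*m^3 + m^2*(-10*l - 226) + m*(7*l^2 + 165*l + 854) + 1224
(2) = -10*t^2 - 8*t + y*(-45*t - 36)
(3) = -3*d^2 + d*(15*w + 3) + 42*w^2 - 21*w
(4) = -w^2 + w*(-4*z - 5) + 5*z^2 - z - 4
(5) = -r^2*x + r*(-3*x^2 - 8*x) + 4*x^3 + 13*x^2 + 9*x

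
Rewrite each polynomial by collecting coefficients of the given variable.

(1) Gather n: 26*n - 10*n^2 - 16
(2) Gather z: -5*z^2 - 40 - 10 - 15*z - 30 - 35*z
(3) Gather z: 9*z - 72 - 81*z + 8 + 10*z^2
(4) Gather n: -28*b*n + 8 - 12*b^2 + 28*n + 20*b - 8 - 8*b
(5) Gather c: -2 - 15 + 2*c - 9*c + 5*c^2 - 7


(1) = -10*n^2 + 26*n - 16
(2) = -5*z^2 - 50*z - 80
(3) = 10*z^2 - 72*z - 64
(4) = -12*b^2 + 12*b + n*(28 - 28*b)
(5) = 5*c^2 - 7*c - 24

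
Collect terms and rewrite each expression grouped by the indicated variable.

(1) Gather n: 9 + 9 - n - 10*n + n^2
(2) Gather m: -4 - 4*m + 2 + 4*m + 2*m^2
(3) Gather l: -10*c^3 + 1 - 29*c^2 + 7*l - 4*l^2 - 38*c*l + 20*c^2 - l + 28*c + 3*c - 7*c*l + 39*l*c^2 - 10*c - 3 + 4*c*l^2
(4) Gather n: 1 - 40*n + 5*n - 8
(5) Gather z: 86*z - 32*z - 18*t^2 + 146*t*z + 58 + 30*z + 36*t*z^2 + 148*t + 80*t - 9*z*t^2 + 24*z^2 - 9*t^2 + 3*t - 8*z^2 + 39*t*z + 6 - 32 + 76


(1) = n^2 - 11*n + 18
(2) = 2*m^2 - 2
(3) = -10*c^3 - 9*c^2 + 21*c + l^2*(4*c - 4) + l*(39*c^2 - 45*c + 6) - 2
(4) = -35*n - 7
(5) = -27*t^2 + 231*t + z^2*(36*t + 16) + z*(-9*t^2 + 185*t + 84) + 108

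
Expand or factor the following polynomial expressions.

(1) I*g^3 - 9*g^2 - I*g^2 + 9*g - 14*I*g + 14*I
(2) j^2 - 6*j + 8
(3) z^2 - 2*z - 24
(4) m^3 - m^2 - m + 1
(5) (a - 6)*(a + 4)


(1) = (g + 2*I)*(g + 7*I)*(I*g - I)
(2) = (j - 4)*(j - 2)
(3) = (z - 6)*(z + 4)
(4) = (m - 1)^2*(m + 1)
(5) = a^2 - 2*a - 24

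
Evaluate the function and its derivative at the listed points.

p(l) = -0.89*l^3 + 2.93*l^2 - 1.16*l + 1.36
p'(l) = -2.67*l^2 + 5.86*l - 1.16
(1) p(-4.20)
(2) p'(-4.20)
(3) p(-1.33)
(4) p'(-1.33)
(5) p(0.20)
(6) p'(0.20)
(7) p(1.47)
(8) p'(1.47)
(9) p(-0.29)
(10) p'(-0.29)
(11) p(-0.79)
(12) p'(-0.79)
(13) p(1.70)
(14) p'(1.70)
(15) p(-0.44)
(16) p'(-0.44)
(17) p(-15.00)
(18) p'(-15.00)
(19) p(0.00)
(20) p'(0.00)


(1) = 123.86
(2) = -72.87
(3) = 10.18
(4) = -13.68
(5) = 1.24
(6) = -0.09
(7) = 3.16
(8) = 1.68
(9) = 1.96
(10) = -3.08
(11) = 4.54
(12) = -7.46
(13) = 3.48
(14) = 1.09
(15) = 2.51
(16) = -4.26
(17) = 3681.76
(18) = -689.81
(19) = 1.36
(20) = -1.16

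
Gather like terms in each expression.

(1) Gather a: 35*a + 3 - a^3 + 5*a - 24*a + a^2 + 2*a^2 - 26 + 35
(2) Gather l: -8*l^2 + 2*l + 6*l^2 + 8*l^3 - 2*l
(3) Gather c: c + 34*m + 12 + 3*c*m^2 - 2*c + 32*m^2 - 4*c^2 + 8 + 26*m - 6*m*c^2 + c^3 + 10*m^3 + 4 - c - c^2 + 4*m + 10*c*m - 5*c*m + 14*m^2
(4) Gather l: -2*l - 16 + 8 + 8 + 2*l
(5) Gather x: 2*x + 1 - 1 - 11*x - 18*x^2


(1) = -a^3 + 3*a^2 + 16*a + 12
(2) = 8*l^3 - 2*l^2
(3) = c^3 + c^2*(-6*m - 5) + c*(3*m^2 + 5*m - 2) + 10*m^3 + 46*m^2 + 64*m + 24
(4) = 0
(5) = -18*x^2 - 9*x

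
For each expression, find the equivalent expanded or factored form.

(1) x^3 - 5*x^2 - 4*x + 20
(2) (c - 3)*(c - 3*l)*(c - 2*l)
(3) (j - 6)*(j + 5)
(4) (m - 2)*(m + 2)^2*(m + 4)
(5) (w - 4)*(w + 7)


(1) = (x - 5)*(x - 2)*(x + 2)
(2) = c^3 - 5*c^2*l - 3*c^2 + 6*c*l^2 + 15*c*l - 18*l^2
(3) = j^2 - j - 30
(4) = m^4 + 6*m^3 + 4*m^2 - 24*m - 32
(5) = w^2 + 3*w - 28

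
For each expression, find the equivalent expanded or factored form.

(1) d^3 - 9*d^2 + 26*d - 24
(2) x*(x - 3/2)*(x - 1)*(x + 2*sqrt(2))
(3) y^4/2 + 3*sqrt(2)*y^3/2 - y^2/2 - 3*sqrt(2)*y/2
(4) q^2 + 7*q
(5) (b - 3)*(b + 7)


(1) = (d - 4)*(d - 3)*(d - 2)
(2) = x^4 - 5*x^3/2 + 2*sqrt(2)*x^3 - 5*sqrt(2)*x^2 + 3*x^2/2 + 3*sqrt(2)*x
(3) = y*(y/2 + 1/2)*(y - 1)*(y + 3*sqrt(2))
(4) = q*(q + 7)
(5) = b^2 + 4*b - 21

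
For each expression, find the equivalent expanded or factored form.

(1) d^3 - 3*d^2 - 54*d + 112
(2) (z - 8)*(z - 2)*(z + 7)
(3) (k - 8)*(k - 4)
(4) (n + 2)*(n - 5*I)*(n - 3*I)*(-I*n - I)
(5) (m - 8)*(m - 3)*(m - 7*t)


(1) = (d - 8)*(d - 2)*(d + 7)
(2) = z^3 - 3*z^2 - 54*z + 112
(3) = k^2 - 12*k + 32
(4) = -I*n^4 - 8*n^3 - 3*I*n^3 - 24*n^2 + 13*I*n^2 - 16*n + 45*I*n + 30*I
(5) = m^3 - 7*m^2*t - 11*m^2 + 77*m*t + 24*m - 168*t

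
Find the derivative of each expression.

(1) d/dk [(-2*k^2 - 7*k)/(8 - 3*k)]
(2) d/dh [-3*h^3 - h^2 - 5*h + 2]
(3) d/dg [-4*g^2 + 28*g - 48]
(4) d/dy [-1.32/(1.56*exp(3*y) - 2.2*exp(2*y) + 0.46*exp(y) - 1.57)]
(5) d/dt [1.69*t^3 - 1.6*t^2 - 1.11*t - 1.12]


(1) = 2*(3*k^2 - 16*k - 28)/(9*k^2 - 48*k + 64)
(2) = -9*h^2 - 2*h - 5
(3) = 28 - 8*g
(4) = (6.1776*exp(2*y) - 5.808*exp(y) + 0.6072)*exp(y)/(1.56*exp(3*y) - 2.2*exp(2*y) + 0.46*exp(y) - 1.57)^2
(5) = 5.07*t^2 - 3.2*t - 1.11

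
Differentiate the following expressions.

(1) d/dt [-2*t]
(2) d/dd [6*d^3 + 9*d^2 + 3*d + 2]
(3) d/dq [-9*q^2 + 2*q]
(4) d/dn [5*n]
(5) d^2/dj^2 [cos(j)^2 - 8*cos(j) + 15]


(1) = -2
(2) = 18*d^2 + 18*d + 3
(3) = 2 - 18*q
(4) = 5
(5) = 8*cos(j) - 2*cos(2*j)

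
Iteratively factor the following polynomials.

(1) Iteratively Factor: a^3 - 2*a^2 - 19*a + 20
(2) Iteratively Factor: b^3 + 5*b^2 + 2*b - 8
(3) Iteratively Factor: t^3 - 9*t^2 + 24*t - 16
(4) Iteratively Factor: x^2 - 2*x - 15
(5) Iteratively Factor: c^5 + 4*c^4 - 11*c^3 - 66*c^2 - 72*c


(1) = (a - 5)*(a^2 + 3*a - 4) = (a - 5)*(a - 1)*(a + 4)
(2) = (b + 4)*(b^2 + b - 2) = (b - 1)*(b + 4)*(b + 2)
(3) = (t - 4)*(t^2 - 5*t + 4) = (t - 4)^2*(t - 1)
(4) = (x + 3)*(x - 5)
(5) = (c - 4)*(c^4 + 8*c^3 + 21*c^2 + 18*c) = (c - 4)*(c + 2)*(c^3 + 6*c^2 + 9*c) = c*(c - 4)*(c + 2)*(c^2 + 6*c + 9) = c*(c - 4)*(c + 2)*(c + 3)*(c + 3)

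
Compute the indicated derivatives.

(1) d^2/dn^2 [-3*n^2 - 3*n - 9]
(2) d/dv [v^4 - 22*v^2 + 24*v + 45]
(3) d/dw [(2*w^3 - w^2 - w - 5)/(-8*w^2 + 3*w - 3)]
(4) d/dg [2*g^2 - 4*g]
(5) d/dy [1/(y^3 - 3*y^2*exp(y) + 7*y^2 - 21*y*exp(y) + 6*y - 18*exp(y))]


(1) = -6
(2) = 4*v^3 - 44*v + 24
(3) = (-16*w^4 + 12*w^3 - 29*w^2 - 74*w + 18)/(64*w^4 - 48*w^3 + 57*w^2 - 18*w + 9)
(4) = 4*g - 4
(5) = (3*y^2*exp(y) - 3*y^2 + 27*y*exp(y) - 14*y + 39*exp(y) - 6)/(y^3 - 3*y^2*exp(y) + 7*y^2 - 21*y*exp(y) + 6*y - 18*exp(y))^2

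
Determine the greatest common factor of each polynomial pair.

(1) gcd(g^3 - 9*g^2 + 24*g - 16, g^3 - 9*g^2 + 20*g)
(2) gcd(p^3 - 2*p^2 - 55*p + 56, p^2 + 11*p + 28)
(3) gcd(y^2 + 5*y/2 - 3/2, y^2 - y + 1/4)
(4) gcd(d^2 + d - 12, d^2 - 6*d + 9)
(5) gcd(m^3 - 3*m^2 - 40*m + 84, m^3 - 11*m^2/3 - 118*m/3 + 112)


(1) = g - 4
(2) = p + 7
(3) = y - 1/2
(4) = gcd((d - 3)*(d + 4), (d - 3)^2) = d - 3
(5) = m^2 - m - 42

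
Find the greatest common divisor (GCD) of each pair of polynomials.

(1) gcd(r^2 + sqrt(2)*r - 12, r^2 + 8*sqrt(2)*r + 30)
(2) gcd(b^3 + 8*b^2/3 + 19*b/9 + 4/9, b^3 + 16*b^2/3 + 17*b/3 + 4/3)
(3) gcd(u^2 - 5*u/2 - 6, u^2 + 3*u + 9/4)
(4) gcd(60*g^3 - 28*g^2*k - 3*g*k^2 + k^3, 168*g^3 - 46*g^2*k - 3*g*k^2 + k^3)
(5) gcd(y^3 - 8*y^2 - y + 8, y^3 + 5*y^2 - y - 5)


(1) = r + 3*sqrt(2)
(2) = gcd((b + 1/3)*(b + 1)*(b + 4/3), (b + 1/3)*(b + 1)*(b + 4)) = b^2 + 4*b/3 + 1/3
(3) = u + 3/2
(4) = gcd((-6*g + k)*(-2*g + k)*(5*g + k), (-6*g + k)*(-4*g + k)*(7*g + k)) = 6*g - k
(5) = gcd((y - 8)*(y - 1)*(y + 1), (y - 1)*(y + 1)*(y + 5)) = y^2 - 1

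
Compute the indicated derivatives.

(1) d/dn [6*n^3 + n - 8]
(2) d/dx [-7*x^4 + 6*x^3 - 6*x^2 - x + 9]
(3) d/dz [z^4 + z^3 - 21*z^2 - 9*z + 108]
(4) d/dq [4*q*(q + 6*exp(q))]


(1) = 18*n^2 + 1
(2) = -28*x^3 + 18*x^2 - 12*x - 1
(3) = 4*z^3 + 3*z^2 - 42*z - 9
(4) = 24*q*exp(q) + 8*q + 24*exp(q)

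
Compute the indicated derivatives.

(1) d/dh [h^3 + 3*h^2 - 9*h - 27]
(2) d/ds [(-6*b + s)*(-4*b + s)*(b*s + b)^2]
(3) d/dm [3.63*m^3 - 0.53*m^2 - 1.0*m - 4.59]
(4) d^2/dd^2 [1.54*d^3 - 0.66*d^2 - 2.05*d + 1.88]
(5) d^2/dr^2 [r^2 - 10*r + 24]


(1) = 3*h^2 + 6*h - 9
(2) = b^2*(s + 1)*((-6*b + s)*(s + 1) + (-4*b + s)*(s + 1) + 2*(4*b - s)*(6*b - s))
(3) = 10.89*m^2 - 1.06*m - 1.0
(4) = 9.24*d - 1.32
(5) = 2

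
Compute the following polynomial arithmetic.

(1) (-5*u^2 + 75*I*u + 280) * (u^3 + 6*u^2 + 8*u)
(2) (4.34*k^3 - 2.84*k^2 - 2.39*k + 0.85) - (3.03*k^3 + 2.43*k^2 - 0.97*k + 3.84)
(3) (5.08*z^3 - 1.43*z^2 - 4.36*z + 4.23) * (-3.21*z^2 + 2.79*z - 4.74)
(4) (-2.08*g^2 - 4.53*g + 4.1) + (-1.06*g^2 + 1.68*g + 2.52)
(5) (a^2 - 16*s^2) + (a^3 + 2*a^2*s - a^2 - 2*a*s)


(1) = -5*u^5 - 30*u^4 + 75*I*u^4 + 240*u^3 + 450*I*u^3 + 1680*u^2 + 600*I*u^2 + 2240*u
(2) = 1.31*k^3 - 5.27*k^2 - 1.42*k - 2.99
(3) = -16.3068*z^5 + 18.7635*z^4 - 14.0733*z^3 - 18.9645*z^2 + 32.4681*z - 20.0502
(4) = -3.14*g^2 - 2.85*g + 6.62
(5) = a^3 + 2*a^2*s - 2*a*s - 16*s^2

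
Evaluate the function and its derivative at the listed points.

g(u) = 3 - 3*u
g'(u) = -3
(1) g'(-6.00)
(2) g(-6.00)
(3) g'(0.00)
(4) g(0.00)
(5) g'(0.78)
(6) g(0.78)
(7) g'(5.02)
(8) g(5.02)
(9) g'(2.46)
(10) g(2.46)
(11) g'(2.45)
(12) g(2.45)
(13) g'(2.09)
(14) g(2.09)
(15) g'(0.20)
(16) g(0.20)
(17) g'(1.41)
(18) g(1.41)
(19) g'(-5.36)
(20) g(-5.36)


(1) = -3.00
(2) = 21.00
(3) = -3.00
(4) = 3.00
(5) = -3.00
(6) = 0.66
(7) = -3.00
(8) = -12.06
(9) = -3.00
(10) = -4.38
(11) = -3.00
(12) = -4.35
(13) = -3.00
(14) = -3.27
(15) = -3.00
(16) = 2.40
(17) = -3.00
(18) = -1.23
(19) = -3.00
(20) = 19.08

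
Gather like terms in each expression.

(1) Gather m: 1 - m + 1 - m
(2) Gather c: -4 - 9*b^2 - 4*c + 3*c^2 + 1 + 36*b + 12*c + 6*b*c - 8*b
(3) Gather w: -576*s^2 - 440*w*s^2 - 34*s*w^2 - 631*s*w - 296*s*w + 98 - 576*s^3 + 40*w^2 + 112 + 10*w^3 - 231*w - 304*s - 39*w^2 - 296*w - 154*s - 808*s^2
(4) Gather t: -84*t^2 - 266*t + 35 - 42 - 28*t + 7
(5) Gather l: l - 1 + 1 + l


(1) = 2 - 2*m
(2) = -9*b^2 + 28*b + 3*c^2 + c*(6*b + 8) - 3
(3) = -576*s^3 - 1384*s^2 - 458*s + 10*w^3 + w^2*(1 - 34*s) + w*(-440*s^2 - 927*s - 527) + 210
(4) = -84*t^2 - 294*t
(5) = 2*l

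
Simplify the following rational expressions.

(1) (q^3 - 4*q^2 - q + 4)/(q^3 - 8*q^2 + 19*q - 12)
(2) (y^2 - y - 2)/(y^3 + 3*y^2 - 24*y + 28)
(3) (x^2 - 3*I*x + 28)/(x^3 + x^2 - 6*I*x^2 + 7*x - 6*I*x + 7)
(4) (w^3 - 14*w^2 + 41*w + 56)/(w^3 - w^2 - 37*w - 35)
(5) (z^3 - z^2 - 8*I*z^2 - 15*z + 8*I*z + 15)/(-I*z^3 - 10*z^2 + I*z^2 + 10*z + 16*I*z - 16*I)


(1) = (q + 1)/(q - 3)
(2) = (y + 1)/(y^2 + 5*y - 14)
(3) = (x + 4*I)/(x^2 + x*(1 + I) + I)
(4) = (w - 8)/(w + 5)
(5) = (I*z^2 + 8*z - 15*I)/(z^2 - 10*I*z - 16)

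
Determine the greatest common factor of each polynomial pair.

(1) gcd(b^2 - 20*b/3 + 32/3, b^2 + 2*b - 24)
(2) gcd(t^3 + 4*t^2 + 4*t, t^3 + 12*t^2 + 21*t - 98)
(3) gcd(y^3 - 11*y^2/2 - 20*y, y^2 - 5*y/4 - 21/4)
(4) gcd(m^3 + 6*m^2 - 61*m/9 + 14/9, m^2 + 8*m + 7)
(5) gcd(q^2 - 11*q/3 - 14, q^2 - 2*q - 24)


(1) = b - 4
(2) = 1
(3) = 1
(4) = gcd((m - 2/3)*(m - 1/3)*(m + 7), (m + 1)*(m + 7)) = m + 7
(5) = q - 6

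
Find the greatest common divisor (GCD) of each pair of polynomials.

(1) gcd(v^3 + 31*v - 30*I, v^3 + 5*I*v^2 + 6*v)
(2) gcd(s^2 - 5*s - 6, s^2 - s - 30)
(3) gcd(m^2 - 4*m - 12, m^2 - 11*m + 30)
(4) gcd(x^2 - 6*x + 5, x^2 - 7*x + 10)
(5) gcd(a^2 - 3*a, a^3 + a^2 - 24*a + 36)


(1) = gcd((v - 5*I)*(v - I)*(v + 6*I), v*(v - I)*(v + 6*I)) = v^2 + 5*I*v + 6
(2) = s - 6
(3) = m - 6
(4) = x - 5
(5) = gcd(a*(a - 3), (a - 3)*(a - 2)*(a + 6)) = a - 3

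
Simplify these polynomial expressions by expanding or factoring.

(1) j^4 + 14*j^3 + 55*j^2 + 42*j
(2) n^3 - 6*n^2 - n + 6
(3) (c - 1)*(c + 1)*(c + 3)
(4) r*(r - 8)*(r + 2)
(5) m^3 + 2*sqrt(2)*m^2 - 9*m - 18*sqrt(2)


(1) = j*(j + 1)*(j + 6)*(j + 7)
(2) = (n - 6)*(n - 1)*(n + 1)
(3) = c^3 + 3*c^2 - c - 3
(4) = r^3 - 6*r^2 - 16*r
(5) = (m - 3)*(m + 3)*(m + 2*sqrt(2))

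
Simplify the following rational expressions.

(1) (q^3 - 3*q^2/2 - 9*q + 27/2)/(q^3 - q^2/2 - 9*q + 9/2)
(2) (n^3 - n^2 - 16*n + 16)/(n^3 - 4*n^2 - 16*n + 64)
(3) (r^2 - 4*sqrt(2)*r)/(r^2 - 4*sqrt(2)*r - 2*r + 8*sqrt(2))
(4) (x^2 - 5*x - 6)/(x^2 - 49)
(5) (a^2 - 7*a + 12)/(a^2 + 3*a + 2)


(1) = (2*q - 3)/(2*q - 1)
(2) = (n - 1)/(n - 4)
(3) = r/(r - 2)
(4) = (x^2 - 5*x - 6)/(x^2 - 49)
(5) = (a^2 - 7*a + 12)/(a^2 + 3*a + 2)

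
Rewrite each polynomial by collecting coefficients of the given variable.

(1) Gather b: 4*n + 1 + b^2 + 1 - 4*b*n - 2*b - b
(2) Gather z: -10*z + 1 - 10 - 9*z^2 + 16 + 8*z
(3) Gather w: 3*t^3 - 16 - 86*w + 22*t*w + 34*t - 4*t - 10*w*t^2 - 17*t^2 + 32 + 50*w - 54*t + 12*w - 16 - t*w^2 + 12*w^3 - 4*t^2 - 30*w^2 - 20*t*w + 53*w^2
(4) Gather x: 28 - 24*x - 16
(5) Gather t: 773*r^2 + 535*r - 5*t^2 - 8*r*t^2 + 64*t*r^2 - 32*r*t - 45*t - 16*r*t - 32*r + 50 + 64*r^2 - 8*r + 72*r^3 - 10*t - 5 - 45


(1) = b^2 + b*(-4*n - 3) + 4*n + 2
(2) = -9*z^2 - 2*z + 7
(3) = 3*t^3 - 21*t^2 - 24*t + 12*w^3 + w^2*(23 - t) + w*(-10*t^2 + 2*t - 24)
(4) = 12 - 24*x
(5) = 72*r^3 + 837*r^2 + 495*r + t^2*(-8*r - 5) + t*(64*r^2 - 48*r - 55)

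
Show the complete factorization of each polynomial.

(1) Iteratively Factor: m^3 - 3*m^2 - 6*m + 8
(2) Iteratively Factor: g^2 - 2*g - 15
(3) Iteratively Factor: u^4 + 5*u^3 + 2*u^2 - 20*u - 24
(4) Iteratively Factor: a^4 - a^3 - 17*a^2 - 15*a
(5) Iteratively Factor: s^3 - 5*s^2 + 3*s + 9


(1) = (m + 2)*(m^2 - 5*m + 4) = (m - 4)*(m + 2)*(m - 1)
(2) = (g - 5)*(g + 3)
(3) = (u + 2)*(u^3 + 3*u^2 - 4*u - 12) = (u + 2)^2*(u^2 + u - 6) = (u - 2)*(u + 2)^2*(u + 3)
(4) = (a)*(a^3 - a^2 - 17*a - 15) = a*(a + 3)*(a^2 - 4*a - 5) = a*(a + 1)*(a + 3)*(a - 5)
(5) = (s - 3)*(s^2 - 2*s - 3) = (s - 3)^2*(s + 1)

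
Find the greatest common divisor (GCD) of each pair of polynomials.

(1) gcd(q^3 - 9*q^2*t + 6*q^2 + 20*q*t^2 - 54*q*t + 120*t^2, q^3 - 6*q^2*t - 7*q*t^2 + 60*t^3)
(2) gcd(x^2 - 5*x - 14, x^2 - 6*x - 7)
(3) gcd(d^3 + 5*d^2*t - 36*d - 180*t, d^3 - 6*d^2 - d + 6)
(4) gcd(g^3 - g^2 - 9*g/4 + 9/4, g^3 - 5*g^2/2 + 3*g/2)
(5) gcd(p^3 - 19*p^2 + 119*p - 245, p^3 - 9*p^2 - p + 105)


(1) = gcd((q + 6)*(q - 5*t)*(q - 4*t), (q - 5*t)*(q - 4*t)*(q + 3*t)) = q^2 - 9*q*t + 20*t^2
(2) = gcd((x - 7)*(x + 2), (x - 7)*(x + 1)) = x - 7
(3) = gcd((d - 6)*(d + 6)*(d + 5*t), (d - 6)*(d - 1)*(d + 1)) = d - 6
(4) = g^2 - 5*g/2 + 3/2
(5) = gcd((p - 7)^2*(p - 5), (p - 7)*(p - 5)*(p + 3)) = p^2 - 12*p + 35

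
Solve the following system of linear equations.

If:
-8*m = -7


Then:
m = 7/8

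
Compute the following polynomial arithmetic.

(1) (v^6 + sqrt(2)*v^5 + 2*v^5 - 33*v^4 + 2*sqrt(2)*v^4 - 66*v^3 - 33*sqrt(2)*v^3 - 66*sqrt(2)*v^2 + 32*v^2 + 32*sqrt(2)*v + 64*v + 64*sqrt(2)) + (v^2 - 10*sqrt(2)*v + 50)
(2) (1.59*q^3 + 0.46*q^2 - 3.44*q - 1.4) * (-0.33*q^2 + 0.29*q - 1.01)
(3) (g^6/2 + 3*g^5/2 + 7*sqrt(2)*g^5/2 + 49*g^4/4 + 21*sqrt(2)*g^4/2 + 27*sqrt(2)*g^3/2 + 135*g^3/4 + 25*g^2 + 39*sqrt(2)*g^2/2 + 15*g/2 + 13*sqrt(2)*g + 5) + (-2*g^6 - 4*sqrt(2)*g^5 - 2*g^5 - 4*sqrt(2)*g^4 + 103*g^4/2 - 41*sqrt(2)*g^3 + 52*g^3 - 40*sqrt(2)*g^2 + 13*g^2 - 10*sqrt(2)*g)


(1) = v^6 + sqrt(2)*v^5 + 2*v^5 - 33*v^4 + 2*sqrt(2)*v^4 - 66*v^3 - 33*sqrt(2)*v^3 - 66*sqrt(2)*v^2 + 33*v^2 + 22*sqrt(2)*v + 64*v + 50 + 64*sqrt(2)
(2) = -0.5247*q^5 + 0.3093*q^4 - 0.3373*q^3 - 1.0002*q^2 + 3.0684*q + 1.414
(3) = -3*g^6/2 - sqrt(2)*g^5/2 - g^5/2 + 13*sqrt(2)*g^4/2 + 255*g^4/4 - 55*sqrt(2)*g^3/2 + 343*g^3/4 - 41*sqrt(2)*g^2/2 + 38*g^2 + 3*sqrt(2)*g + 15*g/2 + 5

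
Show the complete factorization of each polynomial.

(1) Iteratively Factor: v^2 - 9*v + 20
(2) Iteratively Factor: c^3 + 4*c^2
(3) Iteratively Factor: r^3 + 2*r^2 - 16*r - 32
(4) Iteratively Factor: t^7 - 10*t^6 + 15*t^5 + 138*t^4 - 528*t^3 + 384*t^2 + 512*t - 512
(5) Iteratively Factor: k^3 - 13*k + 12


(1) = (v - 4)*(v - 5)
(2) = (c + 4)*(c^2) = c*(c + 4)*(c)
(3) = (r + 4)*(r^2 - 2*r - 8) = (r - 4)*(r + 4)*(r + 2)
(4) = (t - 4)*(t^6 - 6*t^5 - 9*t^4 + 102*t^3 - 120*t^2 - 96*t + 128) = (t - 4)*(t + 1)*(t^5 - 7*t^4 - 2*t^3 + 104*t^2 - 224*t + 128) = (t - 4)^2*(t + 1)*(t^4 - 3*t^3 - 14*t^2 + 48*t - 32) = (t - 4)^2*(t - 2)*(t + 1)*(t^3 - t^2 - 16*t + 16) = (t - 4)^2*(t - 2)*(t - 1)*(t + 1)*(t^2 - 16) = (t - 4)^3*(t - 2)*(t - 1)*(t + 1)*(t + 4)
(5) = (k - 3)*(k^2 + 3*k - 4) = (k - 3)*(k + 4)*(k - 1)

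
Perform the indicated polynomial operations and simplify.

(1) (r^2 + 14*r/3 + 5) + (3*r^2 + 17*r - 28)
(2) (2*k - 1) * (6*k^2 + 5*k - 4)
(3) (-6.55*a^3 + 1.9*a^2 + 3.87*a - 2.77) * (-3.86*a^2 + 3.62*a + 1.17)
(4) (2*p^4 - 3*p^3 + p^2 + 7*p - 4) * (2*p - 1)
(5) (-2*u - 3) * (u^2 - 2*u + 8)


(1) = 4*r^2 + 65*r/3 - 23
(2) = 12*k^3 + 4*k^2 - 13*k + 4
(3) = 25.283*a^5 - 31.045*a^4 - 15.7237*a^3 + 26.9246*a^2 - 5.4995*a - 3.2409
(4) = 4*p^5 - 8*p^4 + 5*p^3 + 13*p^2 - 15*p + 4
(5) = -2*u^3 + u^2 - 10*u - 24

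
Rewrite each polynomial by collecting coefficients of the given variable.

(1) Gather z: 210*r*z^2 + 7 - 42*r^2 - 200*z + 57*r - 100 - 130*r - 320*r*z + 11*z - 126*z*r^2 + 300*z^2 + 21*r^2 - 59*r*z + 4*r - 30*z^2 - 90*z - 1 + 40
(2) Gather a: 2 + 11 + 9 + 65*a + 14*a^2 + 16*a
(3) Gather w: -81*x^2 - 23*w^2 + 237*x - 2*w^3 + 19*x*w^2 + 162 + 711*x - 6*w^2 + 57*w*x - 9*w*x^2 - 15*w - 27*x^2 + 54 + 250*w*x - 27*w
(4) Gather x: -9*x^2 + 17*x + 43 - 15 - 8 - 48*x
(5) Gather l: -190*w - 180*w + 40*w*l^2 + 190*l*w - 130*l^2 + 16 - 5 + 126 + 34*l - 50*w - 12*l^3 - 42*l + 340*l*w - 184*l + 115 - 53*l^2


(1) = -21*r^2 - 69*r + z^2*(210*r + 270) + z*(-126*r^2 - 379*r - 279) - 54
(2) = 14*a^2 + 81*a + 22
(3) = -2*w^3 + w^2*(19*x - 29) + w*(-9*x^2 + 307*x - 42) - 108*x^2 + 948*x + 216
(4) = -9*x^2 - 31*x + 20
(5) = -12*l^3 + l^2*(40*w - 183) + l*(530*w - 192) - 420*w + 252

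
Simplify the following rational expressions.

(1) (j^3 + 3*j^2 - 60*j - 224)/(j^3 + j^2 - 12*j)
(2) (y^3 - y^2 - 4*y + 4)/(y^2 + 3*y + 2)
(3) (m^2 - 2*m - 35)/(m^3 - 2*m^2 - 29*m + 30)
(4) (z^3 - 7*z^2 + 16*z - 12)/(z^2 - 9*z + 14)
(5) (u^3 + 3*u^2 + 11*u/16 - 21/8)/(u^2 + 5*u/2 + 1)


(1) = (j^2 - j - 56)/(j^2 - 3*j)
(2) = (y^2 - 3*y + 2)/(y + 1)
(3) = (m - 7)/(m^2 - 7*m + 6)
(4) = (z^2 - 5*z + 6)/(z - 7)
(5) = (16*u^2 + 16*u - 21)/(16*u + 8)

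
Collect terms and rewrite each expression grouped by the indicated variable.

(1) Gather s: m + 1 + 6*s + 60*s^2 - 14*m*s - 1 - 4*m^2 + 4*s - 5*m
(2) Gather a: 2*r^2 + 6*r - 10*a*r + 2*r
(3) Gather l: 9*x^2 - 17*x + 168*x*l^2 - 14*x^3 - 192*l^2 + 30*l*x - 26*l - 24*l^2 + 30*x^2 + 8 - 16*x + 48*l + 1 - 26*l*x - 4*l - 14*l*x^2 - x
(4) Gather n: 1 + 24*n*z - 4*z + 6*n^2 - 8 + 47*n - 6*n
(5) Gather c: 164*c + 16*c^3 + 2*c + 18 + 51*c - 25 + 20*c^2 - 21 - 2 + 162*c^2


(1) = -4*m^2 - 4*m + 60*s^2 + s*(10 - 14*m)
(2) = -10*a*r + 2*r^2 + 8*r
(3) = l^2*(168*x - 216) + l*(-14*x^2 + 4*x + 18) - 14*x^3 + 39*x^2 - 34*x + 9
(4) = 6*n^2 + n*(24*z + 41) - 4*z - 7
(5) = 16*c^3 + 182*c^2 + 217*c - 30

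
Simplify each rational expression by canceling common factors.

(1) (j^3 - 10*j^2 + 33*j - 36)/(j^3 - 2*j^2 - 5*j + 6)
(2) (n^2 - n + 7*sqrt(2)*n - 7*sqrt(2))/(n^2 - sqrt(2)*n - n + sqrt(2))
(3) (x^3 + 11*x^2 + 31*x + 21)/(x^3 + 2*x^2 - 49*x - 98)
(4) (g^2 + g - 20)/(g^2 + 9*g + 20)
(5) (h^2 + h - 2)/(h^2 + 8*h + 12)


(1) = (j^2 - 7*j + 12)/(j^2 + j - 2)
(2) = (n + 7*sqrt(2))/(n - sqrt(2))
(3) = (x^2 + 4*x + 3)/(x^2 - 5*x - 14)
(4) = (g - 4)/(g + 4)
(5) = (h - 1)/(h + 6)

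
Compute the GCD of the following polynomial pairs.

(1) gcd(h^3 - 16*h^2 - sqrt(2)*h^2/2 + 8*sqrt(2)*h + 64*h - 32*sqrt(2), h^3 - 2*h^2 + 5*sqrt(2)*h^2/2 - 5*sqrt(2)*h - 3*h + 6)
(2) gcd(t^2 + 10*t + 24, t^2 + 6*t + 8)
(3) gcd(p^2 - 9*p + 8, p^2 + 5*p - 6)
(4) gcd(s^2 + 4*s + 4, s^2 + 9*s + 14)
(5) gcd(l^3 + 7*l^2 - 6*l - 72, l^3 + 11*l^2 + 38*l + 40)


(1) = gcd((h - 8)^2*(h - sqrt(2)/2), (h - 2)*(h - sqrt(2)/2)*(h + 3*sqrt(2))) = h - sqrt(2)/2
(2) = t + 4
(3) = gcd((p - 8)*(p - 1), (p - 1)*(p + 6)) = p - 1
(4) = gcd((s + 2)^2, (s + 2)*(s + 7)) = s + 2
(5) = l + 4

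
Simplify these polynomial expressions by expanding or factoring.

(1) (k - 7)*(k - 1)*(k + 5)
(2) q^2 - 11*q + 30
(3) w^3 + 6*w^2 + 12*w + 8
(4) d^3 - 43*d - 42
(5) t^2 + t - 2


(1) = k^3 - 3*k^2 - 33*k + 35
(2) = (q - 6)*(q - 5)
(3) = (w + 2)^3
(4) = (d - 7)*(d + 1)*(d + 6)
(5) = (t - 1)*(t + 2)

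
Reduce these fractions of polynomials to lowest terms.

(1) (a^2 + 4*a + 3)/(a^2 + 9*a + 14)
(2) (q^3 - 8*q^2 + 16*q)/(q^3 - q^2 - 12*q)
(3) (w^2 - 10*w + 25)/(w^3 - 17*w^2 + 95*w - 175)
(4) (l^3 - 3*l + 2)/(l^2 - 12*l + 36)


(1) = (a^2 + 4*a + 3)/(a^2 + 9*a + 14)
(2) = (q - 4)/(q + 3)
(3) = 1/(w - 7)
(4) = (l^3 - 3*l + 2)/(l^2 - 12*l + 36)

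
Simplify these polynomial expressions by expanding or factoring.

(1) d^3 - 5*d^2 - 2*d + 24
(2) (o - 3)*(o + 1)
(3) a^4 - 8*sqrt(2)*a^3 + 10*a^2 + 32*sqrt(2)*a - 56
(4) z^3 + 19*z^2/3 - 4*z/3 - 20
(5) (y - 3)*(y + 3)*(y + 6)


(1) = (d - 4)*(d - 3)*(d + 2)
(2) = o^2 - 2*o - 3
(3) = (a - 2)*(a + 2)*(a - 7*sqrt(2))*(a - sqrt(2))
(4) = (z - 5/3)*(z + 2)*(z + 6)
(5) = y^3 + 6*y^2 - 9*y - 54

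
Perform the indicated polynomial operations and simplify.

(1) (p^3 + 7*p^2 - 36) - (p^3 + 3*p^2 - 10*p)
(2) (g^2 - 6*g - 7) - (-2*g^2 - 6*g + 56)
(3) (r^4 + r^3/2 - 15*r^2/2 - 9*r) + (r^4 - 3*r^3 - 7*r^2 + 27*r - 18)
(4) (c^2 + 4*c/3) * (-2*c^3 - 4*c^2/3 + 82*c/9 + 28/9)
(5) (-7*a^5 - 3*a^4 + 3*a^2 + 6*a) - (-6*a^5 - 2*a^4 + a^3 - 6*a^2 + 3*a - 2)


(1) = 4*p^2 + 10*p - 36
(2) = 3*g^2 - 63
(3) = 2*r^4 - 5*r^3/2 - 29*r^2/2 + 18*r - 18
(4) = -2*c^5 - 4*c^4 + 22*c^3/3 + 412*c^2/27 + 112*c/27
(5) = -a^5 - a^4 - a^3 + 9*a^2 + 3*a + 2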